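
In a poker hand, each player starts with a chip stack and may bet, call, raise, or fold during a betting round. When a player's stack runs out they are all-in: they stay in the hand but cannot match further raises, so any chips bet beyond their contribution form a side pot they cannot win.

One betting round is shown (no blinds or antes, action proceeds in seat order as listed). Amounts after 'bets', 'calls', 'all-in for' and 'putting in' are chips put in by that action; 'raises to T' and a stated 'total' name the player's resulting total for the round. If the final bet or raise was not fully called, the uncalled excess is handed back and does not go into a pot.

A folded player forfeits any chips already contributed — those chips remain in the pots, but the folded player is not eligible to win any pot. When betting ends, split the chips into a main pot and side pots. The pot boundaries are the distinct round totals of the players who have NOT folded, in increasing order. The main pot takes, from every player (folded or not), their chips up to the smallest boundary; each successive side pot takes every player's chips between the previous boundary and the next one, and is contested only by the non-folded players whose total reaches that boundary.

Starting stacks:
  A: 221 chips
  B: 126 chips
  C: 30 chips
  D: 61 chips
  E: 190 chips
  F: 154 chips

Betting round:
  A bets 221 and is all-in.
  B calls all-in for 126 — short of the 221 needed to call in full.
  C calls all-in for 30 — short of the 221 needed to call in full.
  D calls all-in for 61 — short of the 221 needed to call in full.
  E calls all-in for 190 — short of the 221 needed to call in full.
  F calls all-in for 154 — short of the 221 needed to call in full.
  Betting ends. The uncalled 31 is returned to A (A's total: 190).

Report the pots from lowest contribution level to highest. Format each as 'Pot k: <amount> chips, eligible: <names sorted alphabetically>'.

Contributions (after 31 returned to A): A=190, B=126, C=30, D=61, E=190, F=154
Pot levels (distinct totals of non-folded players): 30, 61, 126, 154, 190
Layer 1-30: 30 each from A, B, C, D, E, F = 30*6 = 180 chips; eligible A, B, C, D, E, F
Layer 31-61: 31 each from A, B, D, E, F = 31*5 = 155 chips; eligible A, B, D, E, F
Layer 62-126: 65 each from A, B, E, F = 65*4 = 260 chips; eligible A, B, E, F
Layer 127-154: 28 each from A, E, F = 28*3 = 84 chips; eligible A, E, F
Layer 155-190: 36 each from A, E = 36*2 = 72 chips; eligible A, E

Pot 1: 180 chips, eligible: A, B, C, D, E, F
Pot 2: 155 chips, eligible: A, B, D, E, F
Pot 3: 260 chips, eligible: A, B, E, F
Pot 4: 84 chips, eligible: A, E, F
Pot 5: 72 chips, eligible: A, E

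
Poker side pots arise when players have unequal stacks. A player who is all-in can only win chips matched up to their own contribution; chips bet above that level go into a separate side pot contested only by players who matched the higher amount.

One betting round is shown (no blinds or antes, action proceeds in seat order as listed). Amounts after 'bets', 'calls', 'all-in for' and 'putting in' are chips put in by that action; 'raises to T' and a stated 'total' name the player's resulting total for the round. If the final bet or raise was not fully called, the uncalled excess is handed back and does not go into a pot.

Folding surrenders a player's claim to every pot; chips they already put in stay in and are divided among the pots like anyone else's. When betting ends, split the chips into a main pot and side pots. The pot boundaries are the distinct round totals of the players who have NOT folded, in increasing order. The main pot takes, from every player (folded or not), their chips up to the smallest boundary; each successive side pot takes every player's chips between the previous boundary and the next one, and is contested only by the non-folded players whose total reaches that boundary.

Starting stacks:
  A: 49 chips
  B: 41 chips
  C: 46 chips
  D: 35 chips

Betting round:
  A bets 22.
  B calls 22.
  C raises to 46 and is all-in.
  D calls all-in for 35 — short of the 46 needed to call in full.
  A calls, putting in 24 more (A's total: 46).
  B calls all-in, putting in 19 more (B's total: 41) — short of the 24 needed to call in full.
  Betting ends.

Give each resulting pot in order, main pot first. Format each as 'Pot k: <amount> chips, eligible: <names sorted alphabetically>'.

Contributions: A=46, B=41, C=46, D=35
Pot levels (distinct totals of non-folded players): 35, 41, 46
Layer 1-35: 35 each from A, B, C, D = 35*4 = 140 chips; eligible A, B, C, D
Layer 36-41: 6 each from A, B, C = 6*3 = 18 chips; eligible A, B, C
Layer 42-46: 5 each from A, C = 5*2 = 10 chips; eligible A, C

Pot 1: 140 chips, eligible: A, B, C, D
Pot 2: 18 chips, eligible: A, B, C
Pot 3: 10 chips, eligible: A, C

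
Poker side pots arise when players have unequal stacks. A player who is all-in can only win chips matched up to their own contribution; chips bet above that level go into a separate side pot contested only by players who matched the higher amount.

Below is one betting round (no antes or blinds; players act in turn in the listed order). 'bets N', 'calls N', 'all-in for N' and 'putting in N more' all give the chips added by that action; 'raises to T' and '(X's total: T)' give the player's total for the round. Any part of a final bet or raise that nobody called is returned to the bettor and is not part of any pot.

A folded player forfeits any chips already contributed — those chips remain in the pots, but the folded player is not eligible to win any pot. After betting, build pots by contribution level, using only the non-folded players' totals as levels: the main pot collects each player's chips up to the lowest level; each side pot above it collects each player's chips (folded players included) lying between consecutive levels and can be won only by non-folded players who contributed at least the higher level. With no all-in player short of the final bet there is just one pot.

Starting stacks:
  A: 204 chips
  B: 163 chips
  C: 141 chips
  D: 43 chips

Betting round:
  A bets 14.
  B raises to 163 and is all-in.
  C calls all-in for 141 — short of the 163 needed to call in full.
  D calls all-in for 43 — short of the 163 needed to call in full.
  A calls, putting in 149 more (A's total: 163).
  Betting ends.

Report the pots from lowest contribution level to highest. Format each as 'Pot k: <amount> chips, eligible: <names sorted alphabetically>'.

Pot 1: 172 chips, eligible: A, B, C, D
Pot 2: 294 chips, eligible: A, B, C
Pot 3: 44 chips, eligible: A, B

Derivation:
Contributions: A=163, B=163, C=141, D=43
Pot levels (distinct totals of non-folded players): 43, 141, 163
Layer 1-43: 43 each from A, B, C, D = 43*4 = 172 chips; eligible A, B, C, D
Layer 44-141: 98 each from A, B, C = 98*3 = 294 chips; eligible A, B, C
Layer 142-163: 22 each from A, B = 22*2 = 44 chips; eligible A, B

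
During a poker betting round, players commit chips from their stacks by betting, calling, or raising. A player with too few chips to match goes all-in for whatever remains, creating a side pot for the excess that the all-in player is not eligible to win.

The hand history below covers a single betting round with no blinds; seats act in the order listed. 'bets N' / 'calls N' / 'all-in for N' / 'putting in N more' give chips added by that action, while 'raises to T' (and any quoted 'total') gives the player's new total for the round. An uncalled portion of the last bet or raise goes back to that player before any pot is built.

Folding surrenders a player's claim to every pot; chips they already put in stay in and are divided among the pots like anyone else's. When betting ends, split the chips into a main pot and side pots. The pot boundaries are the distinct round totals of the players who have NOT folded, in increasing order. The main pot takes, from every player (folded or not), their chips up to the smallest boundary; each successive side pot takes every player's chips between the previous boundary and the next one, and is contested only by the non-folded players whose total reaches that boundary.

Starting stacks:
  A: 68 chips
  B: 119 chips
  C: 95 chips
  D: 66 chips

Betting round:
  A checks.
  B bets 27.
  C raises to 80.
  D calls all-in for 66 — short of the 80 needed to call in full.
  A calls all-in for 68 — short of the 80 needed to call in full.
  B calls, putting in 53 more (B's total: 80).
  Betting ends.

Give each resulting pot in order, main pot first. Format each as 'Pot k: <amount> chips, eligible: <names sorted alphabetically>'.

Contributions: A=68, B=80, C=80, D=66
Pot levels (distinct totals of non-folded players): 66, 68, 80
Layer 1-66: 66 each from A, B, C, D = 66*4 = 264 chips; eligible A, B, C, D
Layer 67-68: 2 each from A, B, C = 2*3 = 6 chips; eligible A, B, C
Layer 69-80: 12 each from B, C = 12*2 = 24 chips; eligible B, C

Pot 1: 264 chips, eligible: A, B, C, D
Pot 2: 6 chips, eligible: A, B, C
Pot 3: 24 chips, eligible: B, C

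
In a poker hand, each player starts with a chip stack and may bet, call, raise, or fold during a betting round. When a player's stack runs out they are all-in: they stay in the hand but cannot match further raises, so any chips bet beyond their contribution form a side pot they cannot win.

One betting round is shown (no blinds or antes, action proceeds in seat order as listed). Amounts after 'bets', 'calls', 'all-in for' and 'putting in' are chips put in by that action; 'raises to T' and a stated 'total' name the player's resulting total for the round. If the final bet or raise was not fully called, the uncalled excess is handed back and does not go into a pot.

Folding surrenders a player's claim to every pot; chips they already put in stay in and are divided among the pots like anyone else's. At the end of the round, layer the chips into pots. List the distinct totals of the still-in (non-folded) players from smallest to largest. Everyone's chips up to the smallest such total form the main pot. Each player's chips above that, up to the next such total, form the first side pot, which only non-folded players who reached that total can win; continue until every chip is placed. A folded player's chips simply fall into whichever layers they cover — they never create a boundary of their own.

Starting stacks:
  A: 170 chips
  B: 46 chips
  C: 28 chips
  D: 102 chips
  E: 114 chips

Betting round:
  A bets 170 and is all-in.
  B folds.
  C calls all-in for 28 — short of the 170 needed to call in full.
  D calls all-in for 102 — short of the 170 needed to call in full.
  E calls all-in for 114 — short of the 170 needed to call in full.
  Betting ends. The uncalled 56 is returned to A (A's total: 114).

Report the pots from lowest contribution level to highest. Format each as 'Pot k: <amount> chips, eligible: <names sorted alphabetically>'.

Contributions (after 56 returned to A): A=114, C=28, D=102, E=114
Folded: B
Pot levels (distinct totals of non-folded players): 28, 102, 114
Layer 1-28: 28 each from A, C, D, E = 28*4 = 112 chips; eligible A, C, D, E
Layer 29-102: 74 each from A, D, E = 74*3 = 222 chips; eligible A, D, E
Layer 103-114: 12 each from A, E = 12*2 = 24 chips; eligible A, E

Pot 1: 112 chips, eligible: A, C, D, E
Pot 2: 222 chips, eligible: A, D, E
Pot 3: 24 chips, eligible: A, E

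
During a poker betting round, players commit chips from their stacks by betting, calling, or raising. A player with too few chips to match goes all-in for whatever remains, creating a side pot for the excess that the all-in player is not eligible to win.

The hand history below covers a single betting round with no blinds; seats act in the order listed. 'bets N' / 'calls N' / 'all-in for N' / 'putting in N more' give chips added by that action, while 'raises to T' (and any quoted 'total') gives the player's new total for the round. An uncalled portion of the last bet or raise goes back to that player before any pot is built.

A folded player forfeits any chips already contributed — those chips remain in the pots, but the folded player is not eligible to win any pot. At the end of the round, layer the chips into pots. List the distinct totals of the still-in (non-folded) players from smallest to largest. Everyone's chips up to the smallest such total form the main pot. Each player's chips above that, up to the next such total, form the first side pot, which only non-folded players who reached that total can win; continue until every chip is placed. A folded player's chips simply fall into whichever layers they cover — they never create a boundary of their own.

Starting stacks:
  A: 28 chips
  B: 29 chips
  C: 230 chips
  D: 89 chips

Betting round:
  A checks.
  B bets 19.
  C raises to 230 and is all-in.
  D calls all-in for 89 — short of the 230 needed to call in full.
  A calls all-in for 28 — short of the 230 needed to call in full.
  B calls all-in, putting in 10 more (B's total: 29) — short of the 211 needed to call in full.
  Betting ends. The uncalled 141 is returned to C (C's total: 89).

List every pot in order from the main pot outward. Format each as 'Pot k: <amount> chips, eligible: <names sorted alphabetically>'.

Contributions (after 141 returned to C): A=28, B=29, C=89, D=89
Pot levels (distinct totals of non-folded players): 28, 29, 89
Layer 1-28: 28 each from A, B, C, D = 28*4 = 112 chips; eligible A, B, C, D
Layer 29-29: 1 each from B, C, D = 1*3 = 3 chips; eligible B, C, D
Layer 30-89: 60 each from C, D = 60*2 = 120 chips; eligible C, D

Pot 1: 112 chips, eligible: A, B, C, D
Pot 2: 3 chips, eligible: B, C, D
Pot 3: 120 chips, eligible: C, D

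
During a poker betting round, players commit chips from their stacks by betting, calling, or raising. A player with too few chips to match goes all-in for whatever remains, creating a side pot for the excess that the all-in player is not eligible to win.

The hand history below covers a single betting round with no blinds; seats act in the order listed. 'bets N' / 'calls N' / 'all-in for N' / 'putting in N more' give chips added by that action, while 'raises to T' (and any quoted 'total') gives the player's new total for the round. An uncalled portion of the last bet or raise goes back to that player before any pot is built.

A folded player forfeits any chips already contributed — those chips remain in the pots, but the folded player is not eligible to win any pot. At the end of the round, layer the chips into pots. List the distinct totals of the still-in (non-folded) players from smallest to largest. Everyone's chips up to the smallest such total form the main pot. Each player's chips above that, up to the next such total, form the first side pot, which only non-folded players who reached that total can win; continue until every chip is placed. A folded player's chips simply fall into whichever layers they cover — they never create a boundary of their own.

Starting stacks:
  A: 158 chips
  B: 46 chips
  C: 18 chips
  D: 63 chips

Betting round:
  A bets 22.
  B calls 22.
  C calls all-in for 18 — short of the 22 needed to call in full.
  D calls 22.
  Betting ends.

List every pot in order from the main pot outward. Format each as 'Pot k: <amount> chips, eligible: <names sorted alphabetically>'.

Pot 1: 72 chips, eligible: A, B, C, D
Pot 2: 12 chips, eligible: A, B, D

Derivation:
Contributions: A=22, B=22, C=18, D=22
Pot levels (distinct totals of non-folded players): 18, 22
Layer 1-18: 18 each from A, B, C, D = 18*4 = 72 chips; eligible A, B, C, D
Layer 19-22: 4 each from A, B, D = 4*3 = 12 chips; eligible A, B, D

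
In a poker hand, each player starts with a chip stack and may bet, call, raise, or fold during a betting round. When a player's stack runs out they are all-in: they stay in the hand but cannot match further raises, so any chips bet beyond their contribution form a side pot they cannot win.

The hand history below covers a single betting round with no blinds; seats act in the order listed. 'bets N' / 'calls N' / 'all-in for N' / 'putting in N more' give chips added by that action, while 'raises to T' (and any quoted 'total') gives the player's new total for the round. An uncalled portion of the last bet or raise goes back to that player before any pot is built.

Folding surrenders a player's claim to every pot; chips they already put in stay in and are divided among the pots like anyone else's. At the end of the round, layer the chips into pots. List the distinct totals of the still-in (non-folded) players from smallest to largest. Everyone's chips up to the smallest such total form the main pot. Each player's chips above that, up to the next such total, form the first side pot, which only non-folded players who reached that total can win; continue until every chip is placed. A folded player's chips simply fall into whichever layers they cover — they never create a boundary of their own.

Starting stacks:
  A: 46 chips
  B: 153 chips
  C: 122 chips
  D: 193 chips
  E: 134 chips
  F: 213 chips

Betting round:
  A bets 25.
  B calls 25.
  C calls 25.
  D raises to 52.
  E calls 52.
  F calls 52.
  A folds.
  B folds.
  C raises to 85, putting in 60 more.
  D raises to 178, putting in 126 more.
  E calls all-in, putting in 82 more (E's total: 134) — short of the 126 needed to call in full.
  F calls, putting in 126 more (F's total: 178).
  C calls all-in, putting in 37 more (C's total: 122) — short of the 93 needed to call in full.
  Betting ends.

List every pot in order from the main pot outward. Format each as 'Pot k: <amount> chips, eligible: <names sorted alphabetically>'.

Contributions: A=25, B=25, C=122, D=178, E=134, F=178
Folded: A, B
Pot levels (distinct totals of non-folded players): 122, 134, 178
Layer 1-122: A 25 + B 25 + C 122 + D 122 + E 122 + F 122 = 538 chips; eligible C, D, E, F
Layer 123-134: 12 each from D, E, F = 12*3 = 36 chips; eligible D, E, F
Layer 135-178: 44 each from D, F = 44*2 = 88 chips; eligible D, F

Pot 1: 538 chips, eligible: C, D, E, F
Pot 2: 36 chips, eligible: D, E, F
Pot 3: 88 chips, eligible: D, F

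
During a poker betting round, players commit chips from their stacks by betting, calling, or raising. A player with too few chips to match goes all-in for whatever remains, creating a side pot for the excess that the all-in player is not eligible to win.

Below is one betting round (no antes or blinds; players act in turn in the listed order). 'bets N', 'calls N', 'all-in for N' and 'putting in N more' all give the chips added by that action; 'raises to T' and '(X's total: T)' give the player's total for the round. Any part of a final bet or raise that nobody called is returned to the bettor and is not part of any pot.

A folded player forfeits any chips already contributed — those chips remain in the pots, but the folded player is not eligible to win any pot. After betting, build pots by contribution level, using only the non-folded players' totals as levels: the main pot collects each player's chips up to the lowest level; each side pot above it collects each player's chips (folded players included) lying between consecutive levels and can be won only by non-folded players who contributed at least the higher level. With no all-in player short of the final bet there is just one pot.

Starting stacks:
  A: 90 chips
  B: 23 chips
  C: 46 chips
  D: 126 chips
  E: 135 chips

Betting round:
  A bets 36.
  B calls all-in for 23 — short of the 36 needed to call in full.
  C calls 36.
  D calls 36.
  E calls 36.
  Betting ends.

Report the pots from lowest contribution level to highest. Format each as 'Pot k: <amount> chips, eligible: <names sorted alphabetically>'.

Contributions: A=36, B=23, C=36, D=36, E=36
Pot levels (distinct totals of non-folded players): 23, 36
Layer 1-23: 23 each from A, B, C, D, E = 23*5 = 115 chips; eligible A, B, C, D, E
Layer 24-36: 13 each from A, C, D, E = 13*4 = 52 chips; eligible A, C, D, E

Pot 1: 115 chips, eligible: A, B, C, D, E
Pot 2: 52 chips, eligible: A, C, D, E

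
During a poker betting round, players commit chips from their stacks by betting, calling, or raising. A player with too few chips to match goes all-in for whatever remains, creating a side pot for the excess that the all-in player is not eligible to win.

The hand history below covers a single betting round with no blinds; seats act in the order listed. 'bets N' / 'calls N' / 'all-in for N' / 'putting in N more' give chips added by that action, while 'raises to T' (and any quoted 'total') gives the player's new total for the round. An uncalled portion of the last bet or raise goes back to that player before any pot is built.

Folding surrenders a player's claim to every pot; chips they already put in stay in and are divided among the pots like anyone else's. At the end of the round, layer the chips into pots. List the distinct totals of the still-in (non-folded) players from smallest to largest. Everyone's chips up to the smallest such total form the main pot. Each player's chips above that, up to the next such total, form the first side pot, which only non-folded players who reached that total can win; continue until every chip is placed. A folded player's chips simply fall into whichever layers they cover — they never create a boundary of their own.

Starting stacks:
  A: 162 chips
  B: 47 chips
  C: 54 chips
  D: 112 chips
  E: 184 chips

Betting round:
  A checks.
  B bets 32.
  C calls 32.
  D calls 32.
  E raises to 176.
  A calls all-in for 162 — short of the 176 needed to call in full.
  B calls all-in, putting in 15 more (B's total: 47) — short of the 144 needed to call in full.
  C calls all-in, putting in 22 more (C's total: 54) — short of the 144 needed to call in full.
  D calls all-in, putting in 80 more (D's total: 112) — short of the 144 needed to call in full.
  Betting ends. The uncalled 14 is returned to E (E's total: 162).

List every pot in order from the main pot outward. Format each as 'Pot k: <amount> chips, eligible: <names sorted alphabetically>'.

Pot 1: 235 chips, eligible: A, B, C, D, E
Pot 2: 28 chips, eligible: A, C, D, E
Pot 3: 174 chips, eligible: A, D, E
Pot 4: 100 chips, eligible: A, E

Derivation:
Contributions (after 14 returned to E): A=162, B=47, C=54, D=112, E=162
Pot levels (distinct totals of non-folded players): 47, 54, 112, 162
Layer 1-47: 47 each from A, B, C, D, E = 47*5 = 235 chips; eligible A, B, C, D, E
Layer 48-54: 7 each from A, C, D, E = 7*4 = 28 chips; eligible A, C, D, E
Layer 55-112: 58 each from A, D, E = 58*3 = 174 chips; eligible A, D, E
Layer 113-162: 50 each from A, E = 50*2 = 100 chips; eligible A, E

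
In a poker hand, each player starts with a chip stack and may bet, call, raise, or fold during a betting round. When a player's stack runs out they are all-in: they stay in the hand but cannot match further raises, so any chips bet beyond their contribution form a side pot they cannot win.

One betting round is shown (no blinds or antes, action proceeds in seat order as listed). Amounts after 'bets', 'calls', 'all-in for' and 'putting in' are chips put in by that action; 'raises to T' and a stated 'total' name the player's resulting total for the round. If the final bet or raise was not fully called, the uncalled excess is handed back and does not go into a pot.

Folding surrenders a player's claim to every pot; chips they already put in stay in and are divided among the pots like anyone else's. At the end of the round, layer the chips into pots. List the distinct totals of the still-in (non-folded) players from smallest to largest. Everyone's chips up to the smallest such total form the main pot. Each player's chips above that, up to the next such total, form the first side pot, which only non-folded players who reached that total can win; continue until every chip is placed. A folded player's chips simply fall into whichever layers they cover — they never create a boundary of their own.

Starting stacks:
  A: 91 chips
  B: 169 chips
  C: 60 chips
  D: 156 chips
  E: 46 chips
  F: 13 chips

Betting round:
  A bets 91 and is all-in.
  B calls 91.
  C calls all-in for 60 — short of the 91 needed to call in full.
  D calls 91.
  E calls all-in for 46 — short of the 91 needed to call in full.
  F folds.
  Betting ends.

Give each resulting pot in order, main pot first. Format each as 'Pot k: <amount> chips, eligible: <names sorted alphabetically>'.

Contributions: A=91, B=91, C=60, D=91, E=46
Folded: F
Pot levels (distinct totals of non-folded players): 46, 60, 91
Layer 1-46: 46 each from A, B, C, D, E = 46*5 = 230 chips; eligible A, B, C, D, E
Layer 47-60: 14 each from A, B, C, D = 14*4 = 56 chips; eligible A, B, C, D
Layer 61-91: 31 each from A, B, D = 31*3 = 93 chips; eligible A, B, D

Pot 1: 230 chips, eligible: A, B, C, D, E
Pot 2: 56 chips, eligible: A, B, C, D
Pot 3: 93 chips, eligible: A, B, D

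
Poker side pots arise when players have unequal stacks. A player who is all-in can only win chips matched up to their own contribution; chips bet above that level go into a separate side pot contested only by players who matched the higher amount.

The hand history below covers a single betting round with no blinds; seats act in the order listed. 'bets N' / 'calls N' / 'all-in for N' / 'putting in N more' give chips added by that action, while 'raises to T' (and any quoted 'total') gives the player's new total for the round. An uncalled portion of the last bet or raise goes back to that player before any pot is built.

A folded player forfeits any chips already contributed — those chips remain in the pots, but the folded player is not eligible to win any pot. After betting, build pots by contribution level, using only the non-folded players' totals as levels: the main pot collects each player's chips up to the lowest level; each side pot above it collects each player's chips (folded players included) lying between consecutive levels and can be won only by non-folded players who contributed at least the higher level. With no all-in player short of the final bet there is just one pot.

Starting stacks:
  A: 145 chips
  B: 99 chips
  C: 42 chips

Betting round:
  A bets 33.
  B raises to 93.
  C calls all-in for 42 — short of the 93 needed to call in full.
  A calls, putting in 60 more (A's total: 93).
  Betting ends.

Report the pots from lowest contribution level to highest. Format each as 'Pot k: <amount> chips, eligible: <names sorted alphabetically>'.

Contributions: A=93, B=93, C=42
Pot levels (distinct totals of non-folded players): 42, 93
Layer 1-42: 42 each from A, B, C = 42*3 = 126 chips; eligible A, B, C
Layer 43-93: 51 each from A, B = 51*2 = 102 chips; eligible A, B

Pot 1: 126 chips, eligible: A, B, C
Pot 2: 102 chips, eligible: A, B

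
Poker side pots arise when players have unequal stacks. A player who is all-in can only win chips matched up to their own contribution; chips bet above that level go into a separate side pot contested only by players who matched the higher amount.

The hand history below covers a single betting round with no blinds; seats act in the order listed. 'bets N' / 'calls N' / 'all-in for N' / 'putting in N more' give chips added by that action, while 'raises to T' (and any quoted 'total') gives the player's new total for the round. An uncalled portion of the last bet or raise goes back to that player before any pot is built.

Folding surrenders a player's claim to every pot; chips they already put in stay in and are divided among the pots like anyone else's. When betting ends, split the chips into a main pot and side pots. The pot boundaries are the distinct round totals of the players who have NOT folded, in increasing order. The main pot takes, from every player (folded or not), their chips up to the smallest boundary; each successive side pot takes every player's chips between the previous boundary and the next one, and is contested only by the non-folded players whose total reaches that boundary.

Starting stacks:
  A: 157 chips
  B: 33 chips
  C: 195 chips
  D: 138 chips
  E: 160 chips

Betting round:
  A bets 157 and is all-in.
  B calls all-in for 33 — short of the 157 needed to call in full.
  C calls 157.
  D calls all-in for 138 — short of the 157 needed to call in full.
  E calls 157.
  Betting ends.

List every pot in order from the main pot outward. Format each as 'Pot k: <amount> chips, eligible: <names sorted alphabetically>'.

Pot 1: 165 chips, eligible: A, B, C, D, E
Pot 2: 420 chips, eligible: A, C, D, E
Pot 3: 57 chips, eligible: A, C, E

Derivation:
Contributions: A=157, B=33, C=157, D=138, E=157
Pot levels (distinct totals of non-folded players): 33, 138, 157
Layer 1-33: 33 each from A, B, C, D, E = 33*5 = 165 chips; eligible A, B, C, D, E
Layer 34-138: 105 each from A, C, D, E = 105*4 = 420 chips; eligible A, C, D, E
Layer 139-157: 19 each from A, C, E = 19*3 = 57 chips; eligible A, C, E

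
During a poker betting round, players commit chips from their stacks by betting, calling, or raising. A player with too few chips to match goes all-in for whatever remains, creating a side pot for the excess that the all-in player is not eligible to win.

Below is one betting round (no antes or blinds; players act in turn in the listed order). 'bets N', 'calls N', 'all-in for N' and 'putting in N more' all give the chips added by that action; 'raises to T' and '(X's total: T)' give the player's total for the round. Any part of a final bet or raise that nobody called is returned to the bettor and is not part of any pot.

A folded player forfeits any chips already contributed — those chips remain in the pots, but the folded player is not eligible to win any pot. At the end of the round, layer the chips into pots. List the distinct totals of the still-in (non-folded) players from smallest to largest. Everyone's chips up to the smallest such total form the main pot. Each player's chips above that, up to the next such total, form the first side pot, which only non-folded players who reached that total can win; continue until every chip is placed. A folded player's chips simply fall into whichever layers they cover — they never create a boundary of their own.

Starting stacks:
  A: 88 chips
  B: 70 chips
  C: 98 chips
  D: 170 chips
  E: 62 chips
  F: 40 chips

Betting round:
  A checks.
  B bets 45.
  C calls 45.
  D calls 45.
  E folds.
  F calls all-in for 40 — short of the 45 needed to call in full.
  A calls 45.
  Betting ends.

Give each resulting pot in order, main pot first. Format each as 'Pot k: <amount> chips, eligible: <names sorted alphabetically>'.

Pot 1: 200 chips, eligible: A, B, C, D, F
Pot 2: 20 chips, eligible: A, B, C, D

Derivation:
Contributions: A=45, B=45, C=45, D=45, F=40
Folded: E
Pot levels (distinct totals of non-folded players): 40, 45
Layer 1-40: 40 each from A, B, C, D, F = 40*5 = 200 chips; eligible A, B, C, D, F
Layer 41-45: 5 each from A, B, C, D = 5*4 = 20 chips; eligible A, B, C, D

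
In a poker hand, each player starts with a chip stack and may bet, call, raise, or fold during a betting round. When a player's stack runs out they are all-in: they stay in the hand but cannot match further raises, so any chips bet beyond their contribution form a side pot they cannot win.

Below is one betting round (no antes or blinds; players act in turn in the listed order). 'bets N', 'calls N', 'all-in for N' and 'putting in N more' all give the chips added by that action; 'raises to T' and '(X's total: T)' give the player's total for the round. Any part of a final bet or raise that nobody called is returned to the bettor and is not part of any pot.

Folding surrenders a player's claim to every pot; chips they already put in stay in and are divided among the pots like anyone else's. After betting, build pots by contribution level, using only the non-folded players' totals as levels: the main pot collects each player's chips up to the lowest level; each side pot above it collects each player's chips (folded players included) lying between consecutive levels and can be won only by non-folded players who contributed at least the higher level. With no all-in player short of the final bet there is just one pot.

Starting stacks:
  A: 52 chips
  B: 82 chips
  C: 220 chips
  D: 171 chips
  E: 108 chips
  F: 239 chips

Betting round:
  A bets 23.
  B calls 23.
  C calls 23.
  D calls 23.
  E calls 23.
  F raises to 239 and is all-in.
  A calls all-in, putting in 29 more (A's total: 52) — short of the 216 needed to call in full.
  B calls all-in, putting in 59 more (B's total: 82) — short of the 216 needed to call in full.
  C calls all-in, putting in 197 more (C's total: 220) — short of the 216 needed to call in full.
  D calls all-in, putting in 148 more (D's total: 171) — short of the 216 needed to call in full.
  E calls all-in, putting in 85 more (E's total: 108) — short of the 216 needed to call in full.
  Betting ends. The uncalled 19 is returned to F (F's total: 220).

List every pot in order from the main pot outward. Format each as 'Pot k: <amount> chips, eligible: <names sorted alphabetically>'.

Contributions (after 19 returned to F): A=52, B=82, C=220, D=171, E=108, F=220
Pot levels (distinct totals of non-folded players): 52, 82, 108, 171, 220
Layer 1-52: 52 each from A, B, C, D, E, F = 52*6 = 312 chips; eligible A, B, C, D, E, F
Layer 53-82: 30 each from B, C, D, E, F = 30*5 = 150 chips; eligible B, C, D, E, F
Layer 83-108: 26 each from C, D, E, F = 26*4 = 104 chips; eligible C, D, E, F
Layer 109-171: 63 each from C, D, F = 63*3 = 189 chips; eligible C, D, F
Layer 172-220: 49 each from C, F = 49*2 = 98 chips; eligible C, F

Pot 1: 312 chips, eligible: A, B, C, D, E, F
Pot 2: 150 chips, eligible: B, C, D, E, F
Pot 3: 104 chips, eligible: C, D, E, F
Pot 4: 189 chips, eligible: C, D, F
Pot 5: 98 chips, eligible: C, F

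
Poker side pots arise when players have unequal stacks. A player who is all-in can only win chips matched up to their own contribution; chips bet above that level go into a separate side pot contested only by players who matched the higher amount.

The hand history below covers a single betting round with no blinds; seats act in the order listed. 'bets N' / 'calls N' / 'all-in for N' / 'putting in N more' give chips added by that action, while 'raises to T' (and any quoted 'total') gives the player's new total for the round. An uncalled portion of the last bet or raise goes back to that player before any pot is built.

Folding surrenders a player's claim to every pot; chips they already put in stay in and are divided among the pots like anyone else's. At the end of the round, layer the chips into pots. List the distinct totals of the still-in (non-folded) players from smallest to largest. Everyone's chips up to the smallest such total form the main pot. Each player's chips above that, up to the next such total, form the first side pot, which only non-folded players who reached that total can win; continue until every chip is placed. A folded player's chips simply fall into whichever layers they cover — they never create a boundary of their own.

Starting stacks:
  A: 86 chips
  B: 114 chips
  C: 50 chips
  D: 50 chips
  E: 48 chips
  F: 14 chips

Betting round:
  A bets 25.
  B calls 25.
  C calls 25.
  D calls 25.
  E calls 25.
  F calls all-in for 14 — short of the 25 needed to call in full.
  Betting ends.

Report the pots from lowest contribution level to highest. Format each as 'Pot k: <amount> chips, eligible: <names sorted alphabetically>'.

Pot 1: 84 chips, eligible: A, B, C, D, E, F
Pot 2: 55 chips, eligible: A, B, C, D, E

Derivation:
Contributions: A=25, B=25, C=25, D=25, E=25, F=14
Pot levels (distinct totals of non-folded players): 14, 25
Layer 1-14: 14 each from A, B, C, D, E, F = 14*6 = 84 chips; eligible A, B, C, D, E, F
Layer 15-25: 11 each from A, B, C, D, E = 11*5 = 55 chips; eligible A, B, C, D, E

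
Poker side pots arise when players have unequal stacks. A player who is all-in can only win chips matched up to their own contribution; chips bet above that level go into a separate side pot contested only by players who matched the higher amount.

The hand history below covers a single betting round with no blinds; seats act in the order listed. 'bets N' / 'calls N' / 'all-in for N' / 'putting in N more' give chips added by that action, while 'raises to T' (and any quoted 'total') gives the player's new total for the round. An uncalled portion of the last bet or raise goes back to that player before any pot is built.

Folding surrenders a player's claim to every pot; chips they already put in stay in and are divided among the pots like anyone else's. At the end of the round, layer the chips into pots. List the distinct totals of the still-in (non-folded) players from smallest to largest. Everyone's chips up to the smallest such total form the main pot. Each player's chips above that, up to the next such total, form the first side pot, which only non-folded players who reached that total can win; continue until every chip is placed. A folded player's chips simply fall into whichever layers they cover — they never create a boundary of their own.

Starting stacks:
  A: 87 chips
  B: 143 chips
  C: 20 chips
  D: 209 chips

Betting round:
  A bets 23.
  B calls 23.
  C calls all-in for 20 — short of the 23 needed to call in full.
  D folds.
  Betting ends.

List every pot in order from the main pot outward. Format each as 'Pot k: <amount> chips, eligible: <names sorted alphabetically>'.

Contributions: A=23, B=23, C=20
Folded: D
Pot levels (distinct totals of non-folded players): 20, 23
Layer 1-20: 20 each from A, B, C = 20*3 = 60 chips; eligible A, B, C
Layer 21-23: 3 each from A, B = 3*2 = 6 chips; eligible A, B

Pot 1: 60 chips, eligible: A, B, C
Pot 2: 6 chips, eligible: A, B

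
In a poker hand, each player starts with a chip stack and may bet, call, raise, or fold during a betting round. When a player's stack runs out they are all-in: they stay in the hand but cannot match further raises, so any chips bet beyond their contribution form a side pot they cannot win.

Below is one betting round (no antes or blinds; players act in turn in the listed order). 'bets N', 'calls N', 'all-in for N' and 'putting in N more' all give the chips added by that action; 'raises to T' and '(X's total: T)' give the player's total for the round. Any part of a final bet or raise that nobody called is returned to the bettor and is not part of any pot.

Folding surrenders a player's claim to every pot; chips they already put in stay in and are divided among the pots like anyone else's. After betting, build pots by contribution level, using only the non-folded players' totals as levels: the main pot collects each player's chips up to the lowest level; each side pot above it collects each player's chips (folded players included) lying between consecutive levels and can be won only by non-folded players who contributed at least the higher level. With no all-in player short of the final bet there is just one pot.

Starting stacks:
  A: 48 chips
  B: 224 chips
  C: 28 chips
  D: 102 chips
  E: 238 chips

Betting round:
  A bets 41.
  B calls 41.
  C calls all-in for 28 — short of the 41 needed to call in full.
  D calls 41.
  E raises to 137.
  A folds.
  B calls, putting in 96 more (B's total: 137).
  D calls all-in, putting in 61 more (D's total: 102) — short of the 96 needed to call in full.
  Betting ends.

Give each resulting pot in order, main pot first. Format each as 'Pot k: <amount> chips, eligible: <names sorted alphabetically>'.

Pot 1: 140 chips, eligible: B, C, D, E
Pot 2: 235 chips, eligible: B, D, E
Pot 3: 70 chips, eligible: B, E

Derivation:
Contributions: A=41, B=137, C=28, D=102, E=137
Folded: A
Pot levels (distinct totals of non-folded players): 28, 102, 137
Layer 1-28: 28 each from A, B, C, D, E = 28*5 = 140 chips; eligible B, C, D, E
Layer 29-102: A 13 + B 74 + D 74 + E 74 = 235 chips; eligible B, D, E
Layer 103-137: 35 each from B, E = 35*2 = 70 chips; eligible B, E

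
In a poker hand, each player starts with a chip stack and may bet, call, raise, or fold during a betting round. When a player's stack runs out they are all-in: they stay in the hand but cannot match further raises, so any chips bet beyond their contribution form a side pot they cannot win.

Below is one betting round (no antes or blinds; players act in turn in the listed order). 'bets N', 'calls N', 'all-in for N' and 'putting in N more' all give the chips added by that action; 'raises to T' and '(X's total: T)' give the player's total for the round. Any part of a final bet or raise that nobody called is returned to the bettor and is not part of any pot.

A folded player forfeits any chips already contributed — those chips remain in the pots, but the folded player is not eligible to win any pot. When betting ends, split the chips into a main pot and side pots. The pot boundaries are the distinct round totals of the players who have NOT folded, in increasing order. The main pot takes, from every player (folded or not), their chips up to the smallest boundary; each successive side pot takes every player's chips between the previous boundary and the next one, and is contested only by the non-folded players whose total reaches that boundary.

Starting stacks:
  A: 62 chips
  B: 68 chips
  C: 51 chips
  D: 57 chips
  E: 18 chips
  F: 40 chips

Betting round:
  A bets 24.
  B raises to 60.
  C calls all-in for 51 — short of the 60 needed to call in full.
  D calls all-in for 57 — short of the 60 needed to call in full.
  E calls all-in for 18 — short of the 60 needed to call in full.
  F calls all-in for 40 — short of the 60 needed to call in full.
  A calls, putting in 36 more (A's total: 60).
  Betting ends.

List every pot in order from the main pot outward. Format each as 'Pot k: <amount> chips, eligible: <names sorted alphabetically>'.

Contributions: A=60, B=60, C=51, D=57, E=18, F=40
Pot levels (distinct totals of non-folded players): 18, 40, 51, 57, 60
Layer 1-18: 18 each from A, B, C, D, E, F = 18*6 = 108 chips; eligible A, B, C, D, E, F
Layer 19-40: 22 each from A, B, C, D, F = 22*5 = 110 chips; eligible A, B, C, D, F
Layer 41-51: 11 each from A, B, C, D = 11*4 = 44 chips; eligible A, B, C, D
Layer 52-57: 6 each from A, B, D = 6*3 = 18 chips; eligible A, B, D
Layer 58-60: 3 each from A, B = 3*2 = 6 chips; eligible A, B

Pot 1: 108 chips, eligible: A, B, C, D, E, F
Pot 2: 110 chips, eligible: A, B, C, D, F
Pot 3: 44 chips, eligible: A, B, C, D
Pot 4: 18 chips, eligible: A, B, D
Pot 5: 6 chips, eligible: A, B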